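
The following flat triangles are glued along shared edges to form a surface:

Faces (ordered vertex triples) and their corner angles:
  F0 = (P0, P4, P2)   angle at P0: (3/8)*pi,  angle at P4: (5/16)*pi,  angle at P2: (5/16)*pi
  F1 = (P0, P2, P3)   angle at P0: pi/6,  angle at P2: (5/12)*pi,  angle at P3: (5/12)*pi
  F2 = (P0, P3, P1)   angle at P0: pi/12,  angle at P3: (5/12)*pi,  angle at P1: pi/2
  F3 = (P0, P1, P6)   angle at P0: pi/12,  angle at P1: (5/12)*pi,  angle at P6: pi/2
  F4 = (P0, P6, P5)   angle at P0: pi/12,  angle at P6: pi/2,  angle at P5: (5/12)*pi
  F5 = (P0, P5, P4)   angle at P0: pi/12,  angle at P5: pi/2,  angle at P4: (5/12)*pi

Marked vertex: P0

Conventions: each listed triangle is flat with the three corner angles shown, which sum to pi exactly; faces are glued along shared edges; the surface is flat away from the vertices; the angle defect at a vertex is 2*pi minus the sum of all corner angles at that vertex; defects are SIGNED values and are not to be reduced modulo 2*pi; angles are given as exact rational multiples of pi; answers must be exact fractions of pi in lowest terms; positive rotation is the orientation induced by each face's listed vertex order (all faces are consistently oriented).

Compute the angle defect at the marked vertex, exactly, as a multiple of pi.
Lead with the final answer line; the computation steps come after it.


Answer: defect(P0) = (9/8)*pi

Sum of corner angles at P0: (7/8)*pi
defect = 2*pi - (7/8)*pi


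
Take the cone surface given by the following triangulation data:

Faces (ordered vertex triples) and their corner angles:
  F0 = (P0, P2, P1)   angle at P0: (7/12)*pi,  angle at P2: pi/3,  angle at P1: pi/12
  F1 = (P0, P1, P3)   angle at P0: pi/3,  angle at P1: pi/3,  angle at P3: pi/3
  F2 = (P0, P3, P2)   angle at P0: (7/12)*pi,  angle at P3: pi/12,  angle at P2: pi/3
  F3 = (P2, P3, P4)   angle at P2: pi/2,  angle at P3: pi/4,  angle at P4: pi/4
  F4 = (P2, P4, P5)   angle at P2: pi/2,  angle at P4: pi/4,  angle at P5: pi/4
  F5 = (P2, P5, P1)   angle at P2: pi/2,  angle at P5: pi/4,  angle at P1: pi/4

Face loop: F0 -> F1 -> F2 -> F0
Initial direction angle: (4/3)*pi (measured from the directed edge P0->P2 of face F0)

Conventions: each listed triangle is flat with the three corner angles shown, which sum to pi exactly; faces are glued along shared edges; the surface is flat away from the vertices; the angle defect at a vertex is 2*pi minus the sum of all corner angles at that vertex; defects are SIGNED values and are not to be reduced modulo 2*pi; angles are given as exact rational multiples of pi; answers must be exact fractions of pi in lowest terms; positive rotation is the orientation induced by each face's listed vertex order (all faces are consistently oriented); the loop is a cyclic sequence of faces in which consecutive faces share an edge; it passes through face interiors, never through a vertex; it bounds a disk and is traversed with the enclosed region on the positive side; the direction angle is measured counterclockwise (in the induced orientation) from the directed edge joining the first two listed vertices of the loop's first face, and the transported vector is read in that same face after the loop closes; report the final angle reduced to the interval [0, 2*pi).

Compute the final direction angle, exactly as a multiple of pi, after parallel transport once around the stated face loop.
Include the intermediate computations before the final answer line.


enclosed vertex P0: corner angles sum to (3/2)*pi, defect = 2*pi - (3/2)*pi = pi/2
transport around the loop rotates by the sum of enclosed defects; add to the initial angle mod 2*pi
final angle = (4/3)*pi + pi/2 = (11/6)*pi (mod 2*pi)

Answer: final direction angle = (11/6)*pi


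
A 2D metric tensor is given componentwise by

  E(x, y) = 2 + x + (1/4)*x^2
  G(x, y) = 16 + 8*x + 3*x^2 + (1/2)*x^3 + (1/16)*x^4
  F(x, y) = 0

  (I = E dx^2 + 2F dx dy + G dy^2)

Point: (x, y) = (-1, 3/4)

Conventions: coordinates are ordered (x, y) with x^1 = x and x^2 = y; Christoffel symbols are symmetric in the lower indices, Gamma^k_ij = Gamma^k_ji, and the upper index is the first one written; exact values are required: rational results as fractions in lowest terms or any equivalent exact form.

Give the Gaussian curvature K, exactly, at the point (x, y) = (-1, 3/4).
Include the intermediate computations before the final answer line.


E = 5/4, F = 0, G = 169/16, EG - F^2 = 845/64 at the point
E_x = 1/2, E_y = 0, F_x = 0, F_y = 0, G_x = 13/4, G_y = 0
E_yy = 0, F_xy = 0, G_xx = 15/4
Using the Brioschi determinant formula for K from the metric derivatives:
M1 = [[-E_yy/2 + F_xy - G_xx/2, E_x/2, F_x - E_y/2], [F_y - G_x/2, E, F], [G_y/2, F, G]] = [[-15/8, 1/4, 0], [-13/8, 5/4, 0], [0, 0, 169/16]]; det M1 = -5239/256
M2 = [[0, E_y/2, G_x/2], [E_y/2, E, F], [G_x/2, F, G]] = [[0, 0, 13/8], [0, 5/4, 0], [13/8, 0, 169/16]]; det M2 = -845/256
det M1 - det M2 = -2197/128; K = -2197/128 / (845/64)^2 = -32/325

Answer: K = -32/325


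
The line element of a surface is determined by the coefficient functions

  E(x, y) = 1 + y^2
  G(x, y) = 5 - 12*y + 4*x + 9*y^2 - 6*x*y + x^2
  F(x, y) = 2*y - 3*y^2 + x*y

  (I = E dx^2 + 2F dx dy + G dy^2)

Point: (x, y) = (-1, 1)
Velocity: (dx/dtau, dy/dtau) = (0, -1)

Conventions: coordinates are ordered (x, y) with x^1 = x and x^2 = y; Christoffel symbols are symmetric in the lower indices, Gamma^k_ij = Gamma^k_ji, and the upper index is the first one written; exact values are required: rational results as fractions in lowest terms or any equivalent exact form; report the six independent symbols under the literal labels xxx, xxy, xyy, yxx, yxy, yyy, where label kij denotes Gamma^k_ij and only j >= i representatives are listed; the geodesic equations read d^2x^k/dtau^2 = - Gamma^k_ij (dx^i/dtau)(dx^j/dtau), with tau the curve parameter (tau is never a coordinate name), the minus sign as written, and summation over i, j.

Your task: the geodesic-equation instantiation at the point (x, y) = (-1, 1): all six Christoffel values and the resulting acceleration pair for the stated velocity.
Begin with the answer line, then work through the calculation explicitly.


Answer: Gamma_xxx = 0, Gamma_xxy = 1/6, Gamma_xyy = -1/2, Gamma_yxx = 0, Gamma_yxy = -1/3, Gamma_yyy = 1; accelerations (d^2x/dtau^2, d^2y/dtau^2) = (1/2, -1)

E = 2, F = -2, G = 5 at the point
E_x = 0, E_y = 2, F_x = 1, F_y = -5, G_x = -4, G_y = 12
EG - F^2 = 6;  g^inv = (1/6) * [[5, 2], [2, 2]]
first-kind symbols [ij,l] = (1/2)(d_i g_jl + d_j g_il - d_l g_ij): [xx,x] = E_x/2 = 0, [xx,y] = F_x - E_y/2 = 0, [xy,x] = E_y/2 = 1, [xy,y] = G_x/2 = -2, [yy,x] = F_y - G_x/2 = -3, [yy,y] = G_y/2 = 6
Gamma^x_ij = (G*[ij,x] - F*[ij,y])/(EG - F^2), Gamma^y_ij = (E*[ij,y] - F*[ij,x])/(EG - F^2)
Gamma_xxx = 0, Gamma_xxy = 1/6, Gamma_xyy = -1/2, Gamma_yxx = 0, Gamma_yxy = -1/3, Gamma_yyy = 1
d^2x/dtau^2 = -(Gamma_xxx*(0)^2 + 2*Gamma_xxy*(0)*(-1) + Gamma_xyy*(-1)^2) = 1/2
d^2y/dtau^2 = -(Gamma_yxx*(0)^2 + 2*Gamma_yxy*(0)*(-1) + Gamma_yyy*(-1)^2) = -1


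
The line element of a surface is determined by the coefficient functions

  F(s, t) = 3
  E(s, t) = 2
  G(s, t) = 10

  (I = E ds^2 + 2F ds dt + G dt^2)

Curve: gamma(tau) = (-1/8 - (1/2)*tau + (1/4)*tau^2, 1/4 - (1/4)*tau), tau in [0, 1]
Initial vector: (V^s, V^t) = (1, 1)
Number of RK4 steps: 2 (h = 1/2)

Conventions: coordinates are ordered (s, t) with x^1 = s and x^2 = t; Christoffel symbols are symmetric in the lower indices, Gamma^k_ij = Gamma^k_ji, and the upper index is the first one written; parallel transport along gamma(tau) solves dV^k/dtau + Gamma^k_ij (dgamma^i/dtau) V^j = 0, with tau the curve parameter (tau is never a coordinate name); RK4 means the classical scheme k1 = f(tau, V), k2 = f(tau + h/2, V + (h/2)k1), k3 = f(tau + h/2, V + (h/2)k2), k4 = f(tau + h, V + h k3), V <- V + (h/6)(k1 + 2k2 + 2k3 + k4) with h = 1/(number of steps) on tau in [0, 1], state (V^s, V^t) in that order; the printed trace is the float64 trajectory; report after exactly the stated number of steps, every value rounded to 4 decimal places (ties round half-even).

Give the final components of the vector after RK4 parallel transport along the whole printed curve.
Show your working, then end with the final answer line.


gamma'(tau) = (-1/2 + (1/2)*tau, -1/4); f(tau, V)^k = -Gamma^k_ij(gamma(tau)) gamma'^i(tau) V^j; h = 1/2; intermediate values shown to 6 dp
curve data and Christoffel symbols at the stage parameters:
  tau = 0.000000: gamma = (-0.125000, 0.250000), gamma' = (-0.500000, -0.250000); Gamma_sss = 0.000000, Gamma_sst = 0.000000, Gamma_stt = 0.000000, Gamma_tss = 0.000000, Gamma_tst = 0.000000, Gamma_ttt = 0.000000
  tau = 0.250000: gamma = (-0.234375, 0.187500), gamma' = (-0.375000, -0.250000); Gamma_sss = 0.000000, Gamma_sst = 0.000000, Gamma_stt = 0.000000, Gamma_tss = 0.000000, Gamma_tst = 0.000000, Gamma_ttt = 0.000000
  tau = 0.500000: gamma = (-0.312500, 0.125000), gamma' = (-0.250000, -0.250000); Gamma_sss = 0.000000, Gamma_sst = 0.000000, Gamma_stt = 0.000000, Gamma_tss = 0.000000, Gamma_tst = 0.000000, Gamma_ttt = 0.000000
  tau = 0.750000: gamma = (-0.359375, 0.062500), gamma' = (-0.125000, -0.250000); Gamma_sss = 0.000000, Gamma_sst = 0.000000, Gamma_stt = 0.000000, Gamma_tss = 0.000000, Gamma_tst = 0.000000, Gamma_ttt = 0.000000
  tau = 1.000000: gamma = (-0.375000, 0.000000), gamma' = (0.000000, -0.250000); Gamma_sss = 0.000000, Gamma_sst = 0.000000, Gamma_stt = 0.000000, Gamma_tss = 0.000000, Gamma_tst = 0.000000, Gamma_ttt = 0.000000
step 0: V^s = 1.0000, V^t = 1.0000
step 1: k1 = (0.000000, 0.000000), k2 = (0.000000, 0.000000), k3 = (0.000000, 0.000000), k4 = (0.000000, 0.000000); V <- V + (h/6)(k1 + 2k2 + 2k3 + k4): V^s = 1.0000, V^t = 1.0000
step 2: k1 = (0.000000, 0.000000), k2 = (0.000000, 0.000000), k3 = (0.000000, 0.000000), k4 = (0.000000, 0.000000); V <- V + (h/6)(k1 + 2k2 + 2k3 + k4): V^s = 1.0000, V^t = 1.0000

Answer: V^s = 1.0000, V^t = 1.0000


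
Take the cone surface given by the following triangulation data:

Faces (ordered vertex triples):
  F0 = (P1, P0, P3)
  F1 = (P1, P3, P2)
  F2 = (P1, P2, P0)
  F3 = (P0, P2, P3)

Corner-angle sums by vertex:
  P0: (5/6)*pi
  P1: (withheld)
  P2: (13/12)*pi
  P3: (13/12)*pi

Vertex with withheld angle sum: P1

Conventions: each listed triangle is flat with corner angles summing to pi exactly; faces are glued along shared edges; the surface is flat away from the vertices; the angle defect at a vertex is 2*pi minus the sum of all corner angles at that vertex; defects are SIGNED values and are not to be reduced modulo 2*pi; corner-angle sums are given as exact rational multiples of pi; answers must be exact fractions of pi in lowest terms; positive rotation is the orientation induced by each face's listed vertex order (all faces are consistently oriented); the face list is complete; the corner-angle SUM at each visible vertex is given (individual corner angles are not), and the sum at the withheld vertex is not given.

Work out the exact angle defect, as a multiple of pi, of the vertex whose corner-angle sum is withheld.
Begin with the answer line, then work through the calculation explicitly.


Answer: defect(P1) = pi

V = 4, E = 6, F = 4; chi = V - E + F = 2
Gauss-Bonnet: total defect = 2*pi*chi = 4*pi; visible defects sum to 3*pi


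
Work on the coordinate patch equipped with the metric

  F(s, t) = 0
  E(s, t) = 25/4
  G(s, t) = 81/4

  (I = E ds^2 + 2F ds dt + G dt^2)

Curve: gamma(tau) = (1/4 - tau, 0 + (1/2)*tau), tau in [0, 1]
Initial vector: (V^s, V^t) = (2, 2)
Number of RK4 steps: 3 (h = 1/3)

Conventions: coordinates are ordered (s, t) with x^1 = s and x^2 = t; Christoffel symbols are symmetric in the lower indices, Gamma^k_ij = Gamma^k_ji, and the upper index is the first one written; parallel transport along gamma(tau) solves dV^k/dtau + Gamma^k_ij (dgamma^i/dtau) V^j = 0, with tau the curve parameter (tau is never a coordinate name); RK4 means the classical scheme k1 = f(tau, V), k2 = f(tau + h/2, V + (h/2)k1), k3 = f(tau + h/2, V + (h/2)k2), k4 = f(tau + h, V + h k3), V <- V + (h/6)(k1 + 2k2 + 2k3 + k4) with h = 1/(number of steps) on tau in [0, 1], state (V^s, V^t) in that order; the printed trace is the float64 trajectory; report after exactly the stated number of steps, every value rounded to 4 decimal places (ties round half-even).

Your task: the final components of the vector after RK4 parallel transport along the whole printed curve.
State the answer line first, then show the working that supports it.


Answer: V^s = 2.0000, V^t = 2.0000

gamma'(tau) = (-1, 1/2); f(tau, V)^k = -Gamma^k_ij(gamma(tau)) gamma'^i(tau) V^j; h = 1/3; intermediate values shown to 6 dp
curve data and Christoffel symbols at the stage parameters:
  tau = 0.000000: gamma = (0.250000, 0.000000), gamma' = (-1.000000, 0.500000); Gamma_sss = 0.000000, Gamma_sst = 0.000000, Gamma_stt = 0.000000, Gamma_tss = 0.000000, Gamma_tst = 0.000000, Gamma_ttt = 0.000000
  tau = 0.166667: gamma = (0.083333, 0.083333), gamma' = (-1.000000, 0.500000); Gamma_sss = 0.000000, Gamma_sst = 0.000000, Gamma_stt = 0.000000, Gamma_tss = 0.000000, Gamma_tst = 0.000000, Gamma_ttt = 0.000000
  tau = 0.333333: gamma = (-0.083333, 0.166667), gamma' = (-1.000000, 0.500000); Gamma_sss = 0.000000, Gamma_sst = 0.000000, Gamma_stt = 0.000000, Gamma_tss = 0.000000, Gamma_tst = 0.000000, Gamma_ttt = 0.000000
  tau = 0.500000: gamma = (-0.250000, 0.250000), gamma' = (-1.000000, 0.500000); Gamma_sss = 0.000000, Gamma_sst = 0.000000, Gamma_stt = 0.000000, Gamma_tss = 0.000000, Gamma_tst = 0.000000, Gamma_ttt = 0.000000
  tau = 0.666667: gamma = (-0.416667, 0.333333), gamma' = (-1.000000, 0.500000); Gamma_sss = 0.000000, Gamma_sst = 0.000000, Gamma_stt = 0.000000, Gamma_tss = 0.000000, Gamma_tst = 0.000000, Gamma_ttt = 0.000000
  tau = 0.833333: gamma = (-0.583333, 0.416667), gamma' = (-1.000000, 0.500000); Gamma_sss = 0.000000, Gamma_sst = 0.000000, Gamma_stt = 0.000000, Gamma_tss = 0.000000, Gamma_tst = 0.000000, Gamma_ttt = 0.000000
  tau = 1.000000: gamma = (-0.750000, 0.500000), gamma' = (-1.000000, 0.500000); Gamma_sss = 0.000000, Gamma_sst = 0.000000, Gamma_stt = 0.000000, Gamma_tss = 0.000000, Gamma_tst = 0.000000, Gamma_ttt = 0.000000
step 0: V^s = 2.0000, V^t = 2.0000
step 1: k1 = (0.000000, 0.000000), k2 = (0.000000, 0.000000), k3 = (0.000000, 0.000000), k4 = (0.000000, 0.000000); V <- V + (h/6)(k1 + 2k2 + 2k3 + k4): V^s = 2.0000, V^t = 2.0000
step 2: k1 = (0.000000, 0.000000), k2 = (0.000000, 0.000000), k3 = (0.000000, 0.000000), k4 = (0.000000, 0.000000); V <- V + (h/6)(k1 + 2k2 + 2k3 + k4): V^s = 2.0000, V^t = 2.0000
step 3: k1 = (0.000000, 0.000000), k2 = (0.000000, 0.000000), k3 = (0.000000, 0.000000), k4 = (0.000000, 0.000000); V <- V + (h/6)(k1 + 2k2 + 2k3 + k4): V^s = 2.0000, V^t = 2.0000


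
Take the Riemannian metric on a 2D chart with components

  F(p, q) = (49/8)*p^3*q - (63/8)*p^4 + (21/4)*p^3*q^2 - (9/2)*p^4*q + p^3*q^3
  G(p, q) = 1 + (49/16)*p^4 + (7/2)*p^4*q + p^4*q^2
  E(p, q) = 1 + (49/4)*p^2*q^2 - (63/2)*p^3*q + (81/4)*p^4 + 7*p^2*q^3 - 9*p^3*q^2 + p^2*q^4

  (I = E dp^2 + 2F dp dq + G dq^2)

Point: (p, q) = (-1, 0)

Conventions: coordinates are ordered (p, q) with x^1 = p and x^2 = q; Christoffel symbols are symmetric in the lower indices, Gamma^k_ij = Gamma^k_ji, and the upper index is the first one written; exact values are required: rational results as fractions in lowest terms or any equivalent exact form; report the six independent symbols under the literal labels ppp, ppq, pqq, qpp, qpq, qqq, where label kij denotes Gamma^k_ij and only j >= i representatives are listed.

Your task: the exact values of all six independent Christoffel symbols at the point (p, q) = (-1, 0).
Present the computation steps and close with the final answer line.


E = 85/4, F = -63/8, G = 65/16 at the point
E_p = -81, E_q = 63/2, F_p = 63/2, F_q = -85/8, G_p = -49/4, G_q = 7/2
EG - F^2 = 389/16;  g^inv = (16/389) * [[65/16, 63/8], [63/8, 85/4]]
first-kind symbols [ij,l] = (1/2)(d_i g_jl + d_j g_il - d_l g_ij): [pp,p] = E_p/2 = -81/2, [pp,q] = F_p - E_q/2 = 63/4, [pq,p] = E_q/2 = 63/4, [pq,q] = G_p/2 = -49/8, [qq,p] = F_q - G_p/2 = -9/2, [qq,q] = G_q/2 = 7/4
Gamma^p_ij = (G*[ij,p] - F*[ij,q])/(EG - F^2), Gamma^q_ij = (E*[ij,q] - F*[ij,p])/(EG - F^2)

Answer: Gamma_ppp = -648/389, Gamma_ppq = 252/389, Gamma_pqq = -72/389, Gamma_qpp = 252/389, Gamma_qpq = -98/389, Gamma_qqq = 28/389


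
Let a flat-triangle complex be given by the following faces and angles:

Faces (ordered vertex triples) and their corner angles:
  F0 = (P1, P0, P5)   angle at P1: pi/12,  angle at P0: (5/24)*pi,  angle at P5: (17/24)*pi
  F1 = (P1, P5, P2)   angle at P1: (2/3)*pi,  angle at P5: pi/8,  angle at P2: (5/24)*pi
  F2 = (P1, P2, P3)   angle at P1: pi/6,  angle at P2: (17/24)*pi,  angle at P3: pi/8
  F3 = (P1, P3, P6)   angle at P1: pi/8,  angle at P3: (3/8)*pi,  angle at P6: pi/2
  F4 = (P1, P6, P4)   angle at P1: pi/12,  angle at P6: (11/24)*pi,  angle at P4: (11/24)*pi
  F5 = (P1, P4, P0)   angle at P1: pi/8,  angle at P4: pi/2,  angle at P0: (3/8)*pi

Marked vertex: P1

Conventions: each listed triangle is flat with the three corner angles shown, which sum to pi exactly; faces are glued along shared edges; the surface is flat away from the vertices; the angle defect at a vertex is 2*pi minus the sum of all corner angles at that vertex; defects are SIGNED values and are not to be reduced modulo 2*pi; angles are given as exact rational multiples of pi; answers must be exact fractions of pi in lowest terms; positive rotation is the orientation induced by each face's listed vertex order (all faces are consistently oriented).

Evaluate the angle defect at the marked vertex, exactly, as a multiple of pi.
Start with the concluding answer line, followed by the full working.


Answer: defect(P1) = (3/4)*pi

Sum of corner angles at P1: (5/4)*pi
defect = 2*pi - (5/4)*pi


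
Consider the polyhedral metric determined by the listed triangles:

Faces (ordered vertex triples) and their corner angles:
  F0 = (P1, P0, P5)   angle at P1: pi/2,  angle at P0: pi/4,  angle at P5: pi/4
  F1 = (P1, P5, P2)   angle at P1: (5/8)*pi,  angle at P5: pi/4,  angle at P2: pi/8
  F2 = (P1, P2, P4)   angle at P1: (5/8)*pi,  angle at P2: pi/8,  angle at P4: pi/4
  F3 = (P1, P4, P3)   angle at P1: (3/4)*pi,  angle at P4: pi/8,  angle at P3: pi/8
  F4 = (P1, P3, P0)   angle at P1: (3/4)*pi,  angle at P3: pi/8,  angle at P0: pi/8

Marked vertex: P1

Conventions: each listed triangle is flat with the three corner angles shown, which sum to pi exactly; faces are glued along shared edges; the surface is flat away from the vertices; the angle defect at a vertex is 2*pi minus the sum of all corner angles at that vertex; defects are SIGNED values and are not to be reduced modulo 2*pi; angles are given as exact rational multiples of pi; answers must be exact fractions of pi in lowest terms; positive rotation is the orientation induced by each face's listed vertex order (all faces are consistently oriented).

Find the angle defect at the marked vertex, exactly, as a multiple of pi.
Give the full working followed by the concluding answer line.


Sum of corner angles at P1: (13/4)*pi
defect = 2*pi - (13/4)*pi

Answer: defect(P1) = (-5/4)*pi


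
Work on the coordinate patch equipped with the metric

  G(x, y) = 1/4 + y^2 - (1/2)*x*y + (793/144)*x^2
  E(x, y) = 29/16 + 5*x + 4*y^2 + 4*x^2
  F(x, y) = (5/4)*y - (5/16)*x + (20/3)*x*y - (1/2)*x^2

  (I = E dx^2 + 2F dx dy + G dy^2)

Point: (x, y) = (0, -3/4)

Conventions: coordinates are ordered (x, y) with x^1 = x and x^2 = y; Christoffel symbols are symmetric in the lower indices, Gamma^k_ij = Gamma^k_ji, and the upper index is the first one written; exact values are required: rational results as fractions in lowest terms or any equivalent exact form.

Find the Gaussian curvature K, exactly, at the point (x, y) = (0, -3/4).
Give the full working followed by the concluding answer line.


E = 65/16, F = -15/16, G = 13/16, EG - F^2 = 155/64 at the point
E_x = 5, E_y = -6, F_x = -85/16, F_y = 5/4, G_x = 3/8, G_y = -3/2
E_yy = 8, F_xy = 20/3, G_xx = 793/72
Apply the Brioschi formula K = (det M1 - det M2)/(EG - F^2)^2 over the derivative matrices of E, F, G.
M1 = [[-E_yy/2 + F_xy - G_xx/2, E_x/2, F_x - E_y/2], [F_y - G_x/2, E, F], [G_y/2, F, G]] = [[-409/144, 5/2, -37/16], [17/16, 65/16, -15/16], [-3/4, -15/16, 13/16]]; det M1 = -443165/36864
M2 = [[0, E_y/2, G_x/2], [E_y/2, E, F], [G_x/2, F, G]] = [[0, -3, 3/16], [-3, 65/16, -15/16], [3/16, -15/16, 13/16]]; det M2 = -26217/4096
det M1 - det M2 = -51803/9216; K = -51803/9216 / (155/64)^2 = -207212/216225

Answer: K = -207212/216225


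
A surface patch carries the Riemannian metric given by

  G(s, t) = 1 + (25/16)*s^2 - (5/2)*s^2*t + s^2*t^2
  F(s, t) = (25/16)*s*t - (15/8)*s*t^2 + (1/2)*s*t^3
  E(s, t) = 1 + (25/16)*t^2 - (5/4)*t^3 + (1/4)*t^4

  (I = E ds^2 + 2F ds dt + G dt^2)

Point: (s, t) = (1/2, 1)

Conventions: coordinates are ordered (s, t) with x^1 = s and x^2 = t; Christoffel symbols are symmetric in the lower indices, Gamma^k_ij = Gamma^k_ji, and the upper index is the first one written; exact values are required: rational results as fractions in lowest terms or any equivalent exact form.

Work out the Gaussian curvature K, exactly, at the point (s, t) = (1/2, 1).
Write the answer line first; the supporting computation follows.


Answer: K = -256/10201

E = 25/16, F = 3/32, G = 65/64, EG - F^2 = 101/64 at the point
E_s = 0, E_t = 3/8, F_s = 3/16, F_t = -11/32, G_s = 1/16, G_t = -1/8
E_tt = -11/8, F_st = -11/16, G_ss = 1/8
Brioschi: K = (det M1 - det M2) / (EG - F^2)^2 with the standard first/second-derivative matrices M1, M2.
M1 = [[-E_tt/2 + F_st - G_ss/2, E_s/2, F_s - E_t/2], [F_t - G_s/2, E, F], [G_t/2, F, G]] = [[-1/16, 0, 0], [-3/8, 25/16, 3/32], [-1/16, 3/32, 65/64]]; det M1 = -101/1024
M2 = [[0, E_t/2, G_s/2], [E_t/2, E, F], [G_s/2, F, G]] = [[0, 3/16, 1/32], [3/16, 25/16, 3/32], [1/32, 3/32, 65/64]]; det M2 = -37/1024
det M1 - det M2 = -1/16; K = -1/16 / (101/64)^2 = -256/10201


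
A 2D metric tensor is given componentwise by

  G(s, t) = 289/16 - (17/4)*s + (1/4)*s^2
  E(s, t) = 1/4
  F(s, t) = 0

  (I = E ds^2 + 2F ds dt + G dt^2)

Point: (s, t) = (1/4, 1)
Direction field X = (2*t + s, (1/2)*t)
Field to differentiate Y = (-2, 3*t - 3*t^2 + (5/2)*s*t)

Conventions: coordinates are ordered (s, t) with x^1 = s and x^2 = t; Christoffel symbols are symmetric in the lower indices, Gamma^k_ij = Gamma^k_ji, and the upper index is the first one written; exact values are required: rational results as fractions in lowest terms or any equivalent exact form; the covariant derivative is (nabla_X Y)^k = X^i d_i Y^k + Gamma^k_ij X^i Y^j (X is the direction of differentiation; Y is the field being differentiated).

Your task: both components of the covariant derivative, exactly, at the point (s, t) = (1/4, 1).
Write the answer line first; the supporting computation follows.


Answer: (nabla_X Y)^s = 165/64, (nabla_X Y)^t = 2317/528

E = 1/4, F = 0, G = 1089/64 at the point
E_s = 0, E_t = 0, F_s = 0, F_t = 0, G_s = -33/8, G_t = 0
EG - F^2 = 1089/256;  g^inv = (256/1089) * [[1089/64, 0], [0, 1/4]]
first-kind symbols [ij,l] = (1/2)(d_i g_jl + d_j g_il - d_l g_ij): [ss,s] = E_s/2 = 0, [ss,t] = F_s - E_t/2 = 0, [st,s] = E_t/2 = 0, [st,t] = G_s/2 = -33/16, [tt,s] = F_t - G_s/2 = 33/16, [tt,t] = G_t/2 = 0
Gamma^s_ij = (G*[ij,s] - F*[ij,t])/(EG - F^2), Gamma^t_ij = (E*[ij,t] - F*[ij,s])/(EG - F^2)
Gamma_sss = 0, Gamma_sst = 0, Gamma_stt = 33/4, Gamma_tss = 0, Gamma_tst = -4/33, Gamma_ttt = 0
X = (9/4, 1/2), Y = (-2, 5/8) at the point


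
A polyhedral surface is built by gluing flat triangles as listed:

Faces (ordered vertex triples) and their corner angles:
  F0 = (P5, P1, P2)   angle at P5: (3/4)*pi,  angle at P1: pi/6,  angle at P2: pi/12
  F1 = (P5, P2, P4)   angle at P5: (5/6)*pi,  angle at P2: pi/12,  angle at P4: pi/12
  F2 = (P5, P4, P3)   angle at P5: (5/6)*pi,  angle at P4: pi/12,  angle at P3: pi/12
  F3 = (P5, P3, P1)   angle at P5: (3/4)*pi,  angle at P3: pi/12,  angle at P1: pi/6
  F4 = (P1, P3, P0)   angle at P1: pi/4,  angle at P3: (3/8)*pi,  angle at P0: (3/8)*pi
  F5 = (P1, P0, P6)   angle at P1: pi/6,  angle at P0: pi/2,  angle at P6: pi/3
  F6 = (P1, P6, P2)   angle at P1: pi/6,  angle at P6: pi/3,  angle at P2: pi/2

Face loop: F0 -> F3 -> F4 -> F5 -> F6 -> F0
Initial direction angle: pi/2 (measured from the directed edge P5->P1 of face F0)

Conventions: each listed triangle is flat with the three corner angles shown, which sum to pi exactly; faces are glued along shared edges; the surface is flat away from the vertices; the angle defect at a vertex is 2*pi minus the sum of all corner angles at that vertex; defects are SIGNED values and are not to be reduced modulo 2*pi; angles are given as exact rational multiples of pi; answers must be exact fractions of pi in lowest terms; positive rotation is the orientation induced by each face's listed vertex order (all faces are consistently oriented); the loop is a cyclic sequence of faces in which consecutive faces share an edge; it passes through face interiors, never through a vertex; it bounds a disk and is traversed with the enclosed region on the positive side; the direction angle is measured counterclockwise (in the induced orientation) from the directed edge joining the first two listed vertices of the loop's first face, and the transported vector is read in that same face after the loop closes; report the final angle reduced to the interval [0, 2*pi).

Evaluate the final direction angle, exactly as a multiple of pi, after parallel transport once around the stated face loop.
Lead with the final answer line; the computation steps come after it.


Answer: final direction angle = (19/12)*pi

enclosed vertex P1: corner angles sum to (11/12)*pi, defect = 2*pi - (11/12)*pi = (13/12)*pi
final direction = starting direction + enclosed defect total, reduced mod 2*pi (induced orientation)
final angle = pi/2 + (13/12)*pi = (19/12)*pi (mod 2*pi)


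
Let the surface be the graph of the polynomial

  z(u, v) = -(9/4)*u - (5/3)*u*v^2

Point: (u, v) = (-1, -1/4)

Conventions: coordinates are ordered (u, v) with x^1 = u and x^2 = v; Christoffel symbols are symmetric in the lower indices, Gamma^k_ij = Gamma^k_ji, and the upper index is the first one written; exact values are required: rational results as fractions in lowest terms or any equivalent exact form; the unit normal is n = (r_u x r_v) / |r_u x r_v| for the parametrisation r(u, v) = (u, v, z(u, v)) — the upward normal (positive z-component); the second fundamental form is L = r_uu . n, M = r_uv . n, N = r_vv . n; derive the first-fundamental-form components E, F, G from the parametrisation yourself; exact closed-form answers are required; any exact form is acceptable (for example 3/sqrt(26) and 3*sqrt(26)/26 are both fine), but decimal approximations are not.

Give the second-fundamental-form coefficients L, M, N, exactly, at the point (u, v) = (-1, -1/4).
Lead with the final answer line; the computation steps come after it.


Answer: L = 0, M = 40*sqrt(16673)/16673, N = 160*sqrt(16673)/16673

z_u = -113/48, z_v = -5/6, z_uu = 0, z_uv = 5/6, z_vv = 10/3
E = 15073/2304, F = 565/288, G = 61/36; answer radicand W^2 = 16673/2304
unnormalised second-form numerators: l = 0, m = 5/6, n = 10/3; L = l/sqrt(16673/2304), and similarly M = m/sqrt(W^2), N = n/sqrt(W^2)


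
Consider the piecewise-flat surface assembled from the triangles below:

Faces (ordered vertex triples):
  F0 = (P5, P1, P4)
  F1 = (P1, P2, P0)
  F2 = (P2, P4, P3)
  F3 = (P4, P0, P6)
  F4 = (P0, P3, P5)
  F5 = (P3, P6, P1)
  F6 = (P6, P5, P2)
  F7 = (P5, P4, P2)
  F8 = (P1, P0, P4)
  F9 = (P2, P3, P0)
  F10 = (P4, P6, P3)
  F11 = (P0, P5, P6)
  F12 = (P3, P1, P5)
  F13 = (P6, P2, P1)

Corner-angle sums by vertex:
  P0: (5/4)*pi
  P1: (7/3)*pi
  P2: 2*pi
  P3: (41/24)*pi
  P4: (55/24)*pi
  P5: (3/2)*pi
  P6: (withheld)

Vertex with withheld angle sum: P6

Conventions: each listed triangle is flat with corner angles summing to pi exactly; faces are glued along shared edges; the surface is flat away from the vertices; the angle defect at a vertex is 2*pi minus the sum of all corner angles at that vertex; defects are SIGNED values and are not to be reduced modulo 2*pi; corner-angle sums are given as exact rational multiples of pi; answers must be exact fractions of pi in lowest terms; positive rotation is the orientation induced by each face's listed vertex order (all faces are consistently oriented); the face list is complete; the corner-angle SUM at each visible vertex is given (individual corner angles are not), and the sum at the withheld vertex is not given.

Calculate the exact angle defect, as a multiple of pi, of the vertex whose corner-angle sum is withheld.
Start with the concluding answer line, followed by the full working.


Answer: defect(P6) = (-11/12)*pi

V = 7, E = 21, F = 14; chi = V - E + F = 0
Gauss-Bonnet: total defect = 2*pi*chi = 0; visible defects sum to (11/12)*pi


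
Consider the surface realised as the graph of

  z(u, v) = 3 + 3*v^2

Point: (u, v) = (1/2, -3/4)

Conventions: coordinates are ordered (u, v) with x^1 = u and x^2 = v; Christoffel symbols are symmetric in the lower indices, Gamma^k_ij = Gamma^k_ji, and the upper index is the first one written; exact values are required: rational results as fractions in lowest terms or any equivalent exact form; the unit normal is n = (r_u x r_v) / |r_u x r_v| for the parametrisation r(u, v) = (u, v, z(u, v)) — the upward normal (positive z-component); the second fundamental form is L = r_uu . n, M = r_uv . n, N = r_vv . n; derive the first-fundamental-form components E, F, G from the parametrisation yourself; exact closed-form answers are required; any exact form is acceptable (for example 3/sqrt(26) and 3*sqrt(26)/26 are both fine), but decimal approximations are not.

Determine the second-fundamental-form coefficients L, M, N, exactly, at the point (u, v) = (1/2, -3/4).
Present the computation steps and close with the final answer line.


z_u = 0, z_v = -9/2, z_uu = 0, z_uv = 0, z_vv = 6
E = 1, F = 0, G = 85/4; answer radicand W^2 = 85/4
unnormalised second-form numerators: l = 0, m = 0, n = 6; L = l/sqrt(85/4), and similarly M = m/sqrt(W^2), N = n/sqrt(W^2)

Answer: L = 0, M = 0, N = 12*sqrt(85)/85


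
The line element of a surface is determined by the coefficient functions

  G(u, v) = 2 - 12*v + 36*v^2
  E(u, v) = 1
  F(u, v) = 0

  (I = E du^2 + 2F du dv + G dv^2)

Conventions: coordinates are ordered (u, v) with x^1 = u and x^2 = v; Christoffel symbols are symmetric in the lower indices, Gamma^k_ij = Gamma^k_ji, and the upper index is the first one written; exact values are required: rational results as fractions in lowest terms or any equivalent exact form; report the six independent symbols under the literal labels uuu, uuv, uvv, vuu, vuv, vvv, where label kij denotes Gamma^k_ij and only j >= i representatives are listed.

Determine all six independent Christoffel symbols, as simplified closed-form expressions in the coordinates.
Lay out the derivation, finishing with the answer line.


E = 1; F = 0; G = 2 - 12*v + 36*v^2
Gamma^k_ij = (1/2) g^{kl} (d_i g_jl + d_j g_il - d_l g_ij), with g^inv = (1/(EG-F^2)) [[G, -F], [-F, E]]
first partials: E_u = 0, E_v = 0, F_u = 0, F_v = 0, G_u = 0, G_v = -12 + 72*v
D = EG - F^2 = 2 - 12*v + 36*v^2
expanded: Gamma^u_uu = (G E_u - 2F F_u + F E_v)/(2D), Gamma^u_uv = (G E_v - F G_u)/(2D), Gamma^u_vv = (2G F_v - G G_u - F G_v)/(2D), Gamma^v_uu = (2E F_u - E E_v - F E_u)/(2D), Gamma^v_uv = (E G_u - F E_v)/(2D), Gamma^v_vv = (E G_v - 2F F_v + F G_u)/(2D); substitute and cancel common factors

Answer: Gamma_uuu = 0, Gamma_uuv = 0, Gamma_uvv = 0, Gamma_vuu = 0, Gamma_vuv = 0, Gamma_vvv = (18*v - 3)/(18*v^2 - 6*v + 1)


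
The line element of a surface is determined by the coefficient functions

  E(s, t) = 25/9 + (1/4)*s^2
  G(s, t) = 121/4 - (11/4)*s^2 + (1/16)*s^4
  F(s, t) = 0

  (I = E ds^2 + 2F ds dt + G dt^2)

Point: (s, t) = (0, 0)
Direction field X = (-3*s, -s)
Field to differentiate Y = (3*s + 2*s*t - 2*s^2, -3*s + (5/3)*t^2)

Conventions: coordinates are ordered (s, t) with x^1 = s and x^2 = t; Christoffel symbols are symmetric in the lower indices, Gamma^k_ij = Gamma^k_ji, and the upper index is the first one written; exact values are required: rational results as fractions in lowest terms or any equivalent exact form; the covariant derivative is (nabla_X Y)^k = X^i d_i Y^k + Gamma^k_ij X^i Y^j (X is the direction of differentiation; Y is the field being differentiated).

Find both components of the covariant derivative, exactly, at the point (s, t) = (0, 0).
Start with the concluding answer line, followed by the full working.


Answer: (nabla_X Y)^s = 0, (nabla_X Y)^t = 0

E = 25/9, F = 0, G = 121/4 at the point
E_s = 0, E_t = 0, F_s = 0, F_t = 0, G_s = 0, G_t = 0
EG - F^2 = 3025/36;  g^inv = (36/3025) * [[121/4, 0], [0, 25/9]]
first-kind symbols [ij,l] = (1/2)(d_i g_jl + d_j g_il - d_l g_ij): [ss,s] = E_s/2 = 0, [ss,t] = F_s - E_t/2 = 0, [st,s] = E_t/2 = 0, [st,t] = G_s/2 = 0, [tt,s] = F_t - G_s/2 = 0, [tt,t] = G_t/2 = 0
Gamma^s_ij = (G*[ij,s] - F*[ij,t])/(EG - F^2), Gamma^t_ij = (E*[ij,t] - F*[ij,s])/(EG - F^2)
Gamma_sss = 0, Gamma_sst = 0, Gamma_stt = 0, Gamma_tss = 0, Gamma_tst = 0, Gamma_ttt = 0
X = (0, 0), Y = (0, 0) at the point


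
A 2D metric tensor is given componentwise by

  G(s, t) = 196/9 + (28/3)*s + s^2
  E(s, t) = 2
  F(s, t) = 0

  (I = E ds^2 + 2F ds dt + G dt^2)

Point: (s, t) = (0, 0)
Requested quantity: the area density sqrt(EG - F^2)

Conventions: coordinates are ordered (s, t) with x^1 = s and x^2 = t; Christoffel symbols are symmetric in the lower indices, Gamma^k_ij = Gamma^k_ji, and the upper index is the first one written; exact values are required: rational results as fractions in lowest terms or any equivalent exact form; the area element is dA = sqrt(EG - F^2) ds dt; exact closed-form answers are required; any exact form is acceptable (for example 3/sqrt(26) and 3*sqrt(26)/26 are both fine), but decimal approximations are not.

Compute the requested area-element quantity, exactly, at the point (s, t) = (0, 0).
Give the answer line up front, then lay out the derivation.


Answer: sqrt(EG - F^2) = 14*sqrt(2)/3

E = 2, F = 0, G = 196/9; EG - F^2 = 392/9


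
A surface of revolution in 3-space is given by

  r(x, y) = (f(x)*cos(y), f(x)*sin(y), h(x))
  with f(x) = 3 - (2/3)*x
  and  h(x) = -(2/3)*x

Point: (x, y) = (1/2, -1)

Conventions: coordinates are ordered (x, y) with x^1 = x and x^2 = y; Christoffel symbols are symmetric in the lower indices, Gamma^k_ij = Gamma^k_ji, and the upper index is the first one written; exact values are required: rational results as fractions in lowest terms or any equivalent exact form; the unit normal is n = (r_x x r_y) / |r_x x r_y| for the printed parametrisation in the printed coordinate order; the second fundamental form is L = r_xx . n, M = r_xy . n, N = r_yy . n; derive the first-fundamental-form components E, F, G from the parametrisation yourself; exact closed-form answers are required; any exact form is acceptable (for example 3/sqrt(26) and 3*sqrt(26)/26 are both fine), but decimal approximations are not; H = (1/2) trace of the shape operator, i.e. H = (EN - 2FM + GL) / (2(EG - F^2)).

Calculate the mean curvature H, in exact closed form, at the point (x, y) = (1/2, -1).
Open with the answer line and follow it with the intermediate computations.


Answer: H = -3*sqrt(2)/32

f = 8/3, f' = -2/3, f'' = 0, h' = -2/3, h'' = 0
E = 8/9, F = 0, G = 64/9; answer radicand W^2 = 8/9
unnormalised second-form numerators: l = 0, m = 0, n = -16/9; L = l/sqrt(8/9), and similarly M = m/sqrt(W^2), N = n/sqrt(W^2)
H = (E*n - 2*F*m + G*l) / (2*(EG - F^2)*sqrt(W^2)); E*n - 2*F*m + G*l = -128/81, EG - F^2 = 512/81, so H = (-1/8)/sqrt(8/9)


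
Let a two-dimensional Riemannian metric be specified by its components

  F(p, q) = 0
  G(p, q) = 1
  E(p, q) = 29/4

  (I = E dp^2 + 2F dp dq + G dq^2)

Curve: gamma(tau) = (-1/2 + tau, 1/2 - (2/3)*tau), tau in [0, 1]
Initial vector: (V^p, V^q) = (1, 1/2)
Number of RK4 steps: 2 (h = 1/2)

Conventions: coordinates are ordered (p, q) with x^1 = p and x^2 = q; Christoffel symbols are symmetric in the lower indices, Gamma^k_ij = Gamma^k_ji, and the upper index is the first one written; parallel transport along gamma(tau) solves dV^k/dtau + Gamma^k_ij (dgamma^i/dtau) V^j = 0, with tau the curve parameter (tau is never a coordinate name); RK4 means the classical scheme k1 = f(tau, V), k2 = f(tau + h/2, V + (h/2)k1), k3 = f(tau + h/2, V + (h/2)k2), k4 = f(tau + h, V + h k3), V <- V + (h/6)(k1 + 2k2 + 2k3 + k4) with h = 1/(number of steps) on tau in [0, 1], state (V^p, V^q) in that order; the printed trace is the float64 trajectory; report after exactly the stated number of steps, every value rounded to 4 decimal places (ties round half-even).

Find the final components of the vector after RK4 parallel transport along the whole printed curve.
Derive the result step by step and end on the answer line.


gamma'(tau) = (1, -2/3); f(tau, V)^k = -Gamma^k_ij(gamma(tau)) gamma'^i(tau) V^j; h = 1/2; intermediate values shown to 6 dp
curve data and Christoffel symbols at the stage parameters:
  tau = 0.000000: gamma = (-0.500000, 0.500000), gamma' = (1.000000, -0.666667); Gamma_ppp = 0.000000, Gamma_ppq = 0.000000, Gamma_pqq = 0.000000, Gamma_qpp = 0.000000, Gamma_qpq = 0.000000, Gamma_qqq = 0.000000
  tau = 0.250000: gamma = (-0.250000, 0.333333), gamma' = (1.000000, -0.666667); Gamma_ppp = 0.000000, Gamma_ppq = 0.000000, Gamma_pqq = 0.000000, Gamma_qpp = 0.000000, Gamma_qpq = 0.000000, Gamma_qqq = 0.000000
  tau = 0.500000: gamma = (0.000000, 0.166667), gamma' = (1.000000, -0.666667); Gamma_ppp = 0.000000, Gamma_ppq = 0.000000, Gamma_pqq = 0.000000, Gamma_qpp = 0.000000, Gamma_qpq = 0.000000, Gamma_qqq = 0.000000
  tau = 0.750000: gamma = (0.250000, 0.000000), gamma' = (1.000000, -0.666667); Gamma_ppp = 0.000000, Gamma_ppq = 0.000000, Gamma_pqq = 0.000000, Gamma_qpp = 0.000000, Gamma_qpq = 0.000000, Gamma_qqq = 0.000000
  tau = 1.000000: gamma = (0.500000, -0.166667), gamma' = (1.000000, -0.666667); Gamma_ppp = 0.000000, Gamma_ppq = 0.000000, Gamma_pqq = 0.000000, Gamma_qpp = 0.000000, Gamma_qpq = 0.000000, Gamma_qqq = 0.000000
step 0: V^p = 1.0000, V^q = 0.5000
step 1: k1 = (0.000000, 0.000000), k2 = (0.000000, 0.000000), k3 = (0.000000, 0.000000), k4 = (0.000000, 0.000000); V <- V + (h/6)(k1 + 2k2 + 2k3 + k4): V^p = 1.0000, V^q = 0.5000
step 2: k1 = (0.000000, 0.000000), k2 = (0.000000, 0.000000), k3 = (0.000000, 0.000000), k4 = (0.000000, 0.000000); V <- V + (h/6)(k1 + 2k2 + 2k3 + k4): V^p = 1.0000, V^q = 0.5000

Answer: V^p = 1.0000, V^q = 0.5000


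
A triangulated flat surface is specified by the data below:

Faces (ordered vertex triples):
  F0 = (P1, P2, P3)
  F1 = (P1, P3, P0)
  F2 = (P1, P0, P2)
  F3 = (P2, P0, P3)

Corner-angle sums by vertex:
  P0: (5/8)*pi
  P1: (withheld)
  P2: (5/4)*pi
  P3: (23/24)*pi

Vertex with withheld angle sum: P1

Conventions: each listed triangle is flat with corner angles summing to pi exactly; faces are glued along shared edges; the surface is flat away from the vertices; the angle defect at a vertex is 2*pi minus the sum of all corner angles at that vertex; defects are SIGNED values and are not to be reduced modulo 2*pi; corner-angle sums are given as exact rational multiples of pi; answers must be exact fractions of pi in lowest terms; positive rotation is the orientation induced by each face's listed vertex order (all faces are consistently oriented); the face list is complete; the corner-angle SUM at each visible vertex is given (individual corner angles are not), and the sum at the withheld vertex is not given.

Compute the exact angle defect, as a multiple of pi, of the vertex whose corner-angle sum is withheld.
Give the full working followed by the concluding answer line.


V = 4, E = 6, F = 4; chi = V - E + F = 2
Gauss-Bonnet: total defect = 2*pi*chi = 4*pi; visible defects sum to (19/6)*pi

Answer: defect(P1) = (5/6)*pi


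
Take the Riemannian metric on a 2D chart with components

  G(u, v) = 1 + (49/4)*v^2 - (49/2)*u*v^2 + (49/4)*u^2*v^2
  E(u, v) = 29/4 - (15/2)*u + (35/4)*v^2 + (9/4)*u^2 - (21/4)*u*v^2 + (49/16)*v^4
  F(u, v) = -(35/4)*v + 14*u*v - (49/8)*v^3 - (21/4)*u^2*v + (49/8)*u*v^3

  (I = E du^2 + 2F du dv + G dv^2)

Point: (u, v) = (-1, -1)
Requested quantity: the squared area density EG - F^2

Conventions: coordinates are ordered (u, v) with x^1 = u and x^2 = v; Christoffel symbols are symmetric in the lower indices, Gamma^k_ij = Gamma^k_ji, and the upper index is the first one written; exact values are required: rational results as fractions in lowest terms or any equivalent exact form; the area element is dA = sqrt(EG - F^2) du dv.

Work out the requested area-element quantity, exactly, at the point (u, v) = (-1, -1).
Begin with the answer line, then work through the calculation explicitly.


Answer: EG - F^2 = 1329/16

E = 545/16, F = 161/4, G = 50; EG - F^2 = 1329/16
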